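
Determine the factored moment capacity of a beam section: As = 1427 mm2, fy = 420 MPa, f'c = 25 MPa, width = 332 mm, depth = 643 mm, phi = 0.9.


a = As * fy / (0.85 * f'c * b)
= 1427 * 420 / (0.85 * 25 * 332)
= 84.9525 mm
Mn = As * fy * (d - a/2) / 10^6
= 359.9179 kN-m
phi*Mn = 0.9 * 359.9179 = 323.93 kN-m

323.93


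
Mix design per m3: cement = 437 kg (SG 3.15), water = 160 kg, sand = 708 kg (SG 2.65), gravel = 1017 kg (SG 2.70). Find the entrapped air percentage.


Vol cement = 437 / (3.15 * 1000) = 0.13873 m3
Vol water = 160 / 1000 = 0.16 m3
Vol sand = 708 / (2.65 * 1000) = 0.26717 m3
Vol gravel = 1017 / (2.70 * 1000) = 0.376667 m3
Total solid + water volume = 0.942567 m3
Air = (1 - 0.942567) * 100 = 5.74%

5.74


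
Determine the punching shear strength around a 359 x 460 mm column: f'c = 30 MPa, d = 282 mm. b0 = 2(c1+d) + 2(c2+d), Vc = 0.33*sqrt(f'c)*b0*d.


b0 = 2*(359 + 282) + 2*(460 + 282) = 2766 mm
Vc = 0.33 * sqrt(30) * 2766 * 282 / 1000
= 1409.86 kN

1409.86


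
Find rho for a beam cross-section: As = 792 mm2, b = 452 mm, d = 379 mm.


rho = As / (b * d)
= 792 / (452 * 379)
= 0.0046

0.0046


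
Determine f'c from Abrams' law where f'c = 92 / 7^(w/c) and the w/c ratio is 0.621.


f'c = 92 / 7^0.621
= 92 / 3.348
= 27.48 MPa

27.48


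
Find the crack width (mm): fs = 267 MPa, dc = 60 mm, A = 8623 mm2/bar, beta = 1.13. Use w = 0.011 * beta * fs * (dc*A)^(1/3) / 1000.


w = 0.011 * beta * fs * (dc * A)^(1/3) / 1000
= 0.011 * 1.13 * 267 * (60 * 8623)^(1/3) / 1000
= 0.266 mm

0.266


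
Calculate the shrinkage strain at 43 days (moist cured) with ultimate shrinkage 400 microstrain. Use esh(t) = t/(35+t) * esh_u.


esh(43) = 43 / (35 + 43) * 400
= 43 / 78 * 400
= 220.5 microstrain

220.5


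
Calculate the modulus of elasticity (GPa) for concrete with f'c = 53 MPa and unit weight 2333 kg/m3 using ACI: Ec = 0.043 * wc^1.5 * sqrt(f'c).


Ec = 0.043 * 2333^1.5 * sqrt(53) / 1000
= 35.28 GPa

35.28


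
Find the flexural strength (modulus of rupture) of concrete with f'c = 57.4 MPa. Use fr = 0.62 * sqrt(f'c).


fr = 0.62 * sqrt(57.4)
= 4.697 MPa

4.697


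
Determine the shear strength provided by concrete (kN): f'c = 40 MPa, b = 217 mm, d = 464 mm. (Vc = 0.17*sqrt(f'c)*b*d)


Vc = 0.17 * sqrt(40) * 217 * 464 / 1000
= 108.26 kN

108.26


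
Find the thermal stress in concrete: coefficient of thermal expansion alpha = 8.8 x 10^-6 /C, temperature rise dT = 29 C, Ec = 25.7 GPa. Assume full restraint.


sigma = alpha * dT * Ec
= 8.8e-6 * 29 * 25.7 * 1000
= 6.559 MPa

6.559


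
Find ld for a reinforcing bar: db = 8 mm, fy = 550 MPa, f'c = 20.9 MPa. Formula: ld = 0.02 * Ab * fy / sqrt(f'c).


Ab = pi * 8^2 / 4 = 50.265 mm2
ld = 0.02 * 50.265 * 550 / sqrt(20.9)
= 120.9 mm

120.9


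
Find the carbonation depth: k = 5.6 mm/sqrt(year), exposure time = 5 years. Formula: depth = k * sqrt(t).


depth = k * sqrt(t)
= 5.6 * sqrt(5)
= 12.52 mm

12.52


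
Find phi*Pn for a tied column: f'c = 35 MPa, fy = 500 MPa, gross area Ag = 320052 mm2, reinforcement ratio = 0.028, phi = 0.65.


Ast = rho * Ag = 0.028 * 320052 = 8961.456 mm2
phi*Pn = 0.65 * 0.80 * (0.85 * 35 * (320052 - 8961.456) + 500 * 8961.456) / 1000
= 7142.55 kN

7142.55


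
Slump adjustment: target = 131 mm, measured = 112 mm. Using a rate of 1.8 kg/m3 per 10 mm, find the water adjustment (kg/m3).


Difference = 131 - 112 = 19 mm
Water adjustment = 19 * 1.8 / 10 = 3.4 kg/m3

3.4


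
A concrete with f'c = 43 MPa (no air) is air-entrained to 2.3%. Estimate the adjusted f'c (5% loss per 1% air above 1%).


Strength loss = (2.3 - 1) * 5 = 6.5%
f'c = 43 * (1 - 6.5/100)
= 40.21 MPa

40.21


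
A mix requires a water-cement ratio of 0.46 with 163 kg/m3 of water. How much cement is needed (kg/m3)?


Cement = water / (w/c)
= 163 / 0.46
= 354.3 kg/m3

354.3


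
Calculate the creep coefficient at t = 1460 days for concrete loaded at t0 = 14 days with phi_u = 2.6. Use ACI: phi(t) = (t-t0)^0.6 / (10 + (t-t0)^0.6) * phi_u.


dt = 1460 - 14 = 1446
phi = 1446^0.6 / (10 + 1446^0.6) * 2.6
= 2.307

2.307


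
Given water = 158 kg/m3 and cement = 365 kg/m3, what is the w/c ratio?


w/c = water / cement
w/c = 158 / 365 = 0.433

0.433


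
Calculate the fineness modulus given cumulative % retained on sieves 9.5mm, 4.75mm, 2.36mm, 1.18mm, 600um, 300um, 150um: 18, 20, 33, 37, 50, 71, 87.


FM = sum(cumulative % retained) / 100
= 316 / 100
= 3.16

3.16


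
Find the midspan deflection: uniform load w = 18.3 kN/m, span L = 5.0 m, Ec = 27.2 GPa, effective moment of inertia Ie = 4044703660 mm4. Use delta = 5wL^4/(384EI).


Convert: L = 5.0 m = 5000 mm, Ec = 27.2 GPa = 27200 MPa
delta = 5 * 18.3 * 5000^4 / (384 * 27200 * 4044703660)
= 1.35 mm

1.35


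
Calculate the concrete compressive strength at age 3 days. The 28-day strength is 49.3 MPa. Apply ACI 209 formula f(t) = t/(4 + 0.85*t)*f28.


f(3) = 3 / (4 + 0.85 * 3) * 49.3
= 3 / 6.55 * 49.3
= 22.58 MPa

22.58


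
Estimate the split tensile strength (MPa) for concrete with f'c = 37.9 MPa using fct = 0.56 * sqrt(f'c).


fct = 0.56 * sqrt(37.9)
= 0.56 * 6.156
= 3.448 MPa

3.448


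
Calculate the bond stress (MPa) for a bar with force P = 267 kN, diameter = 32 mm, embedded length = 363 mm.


u = P / (pi * db * ld)
= 267 * 1000 / (pi * 32 * 363)
= 7.317 MPa

7.317


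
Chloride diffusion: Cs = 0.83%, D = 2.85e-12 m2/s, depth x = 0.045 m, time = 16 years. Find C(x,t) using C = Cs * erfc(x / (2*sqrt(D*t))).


t_seconds = 16 * 365.25 * 24 * 3600 = 504921600.0 s
arg = 0.045 / (2 * sqrt(2.85e-12 * 504921600.0))
= 0.5931
erfc(0.5931) = 0.4016
C = 0.83 * 0.4016 = 0.3333%

0.3333


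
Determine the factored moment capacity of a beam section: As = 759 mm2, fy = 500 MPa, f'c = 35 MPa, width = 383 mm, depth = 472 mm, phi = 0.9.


a = As * fy / (0.85 * f'c * b)
= 759 * 500 / (0.85 * 35 * 383)
= 33.3063 mm
Mn = As * fy * (d - a/2) / 10^6
= 172.8041 kN-m
phi*Mn = 0.9 * 172.8041 = 155.52 kN-m

155.52


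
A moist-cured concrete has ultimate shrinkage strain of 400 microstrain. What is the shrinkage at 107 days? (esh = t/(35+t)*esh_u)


esh(107) = 107 / (35 + 107) * 400
= 107 / 142 * 400
= 301.4 microstrain

301.4


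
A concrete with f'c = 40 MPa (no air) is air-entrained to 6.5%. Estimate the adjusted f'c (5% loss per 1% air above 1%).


Strength loss = (6.5 - 1) * 5 = 27.5%
f'c = 40 * (1 - 27.5/100)
= 29.0 MPa

29.0


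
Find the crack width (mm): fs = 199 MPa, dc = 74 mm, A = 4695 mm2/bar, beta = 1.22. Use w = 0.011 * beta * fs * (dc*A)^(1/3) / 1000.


w = 0.011 * beta * fs * (dc * A)^(1/3) / 1000
= 0.011 * 1.22 * 199 * (74 * 4695)^(1/3) / 1000
= 0.188 mm

0.188


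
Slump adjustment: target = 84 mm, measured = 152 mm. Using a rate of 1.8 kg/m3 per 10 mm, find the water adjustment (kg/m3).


Difference = 84 - 152 = -68 mm
Water adjustment = -68 * 1.8 / 10 = -12.2 kg/m3

-12.2


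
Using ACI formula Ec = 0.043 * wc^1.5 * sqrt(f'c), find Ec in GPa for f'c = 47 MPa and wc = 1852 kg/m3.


Ec = 0.043 * 1852^1.5 * sqrt(47) / 1000
= 23.5 GPa

23.5


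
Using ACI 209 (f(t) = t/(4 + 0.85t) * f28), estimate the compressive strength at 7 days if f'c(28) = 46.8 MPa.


f(7) = 7 / (4 + 0.85 * 7) * 46.8
= 7 / 9.95 * 46.8
= 32.92 MPa

32.92


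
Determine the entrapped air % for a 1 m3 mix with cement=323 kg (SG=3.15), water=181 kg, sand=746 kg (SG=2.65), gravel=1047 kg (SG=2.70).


Vol cement = 323 / (3.15 * 1000) = 0.10254 m3
Vol water = 181 / 1000 = 0.181 m3
Vol sand = 746 / (2.65 * 1000) = 0.281509 m3
Vol gravel = 1047 / (2.70 * 1000) = 0.387778 m3
Total solid + water volume = 0.952827 m3
Air = (1 - 0.952827) * 100 = 4.72%

4.72


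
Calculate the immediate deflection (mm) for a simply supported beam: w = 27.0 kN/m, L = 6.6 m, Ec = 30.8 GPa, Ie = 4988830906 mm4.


Convert: L = 6.6 m = 6600 mm, Ec = 30.8 GPa = 30800 MPa
delta = 5 * 27.0 * 6600^4 / (384 * 30800 * 4988830906)
= 4.34 mm

4.34


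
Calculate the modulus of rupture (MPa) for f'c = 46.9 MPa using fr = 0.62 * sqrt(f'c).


fr = 0.62 * sqrt(46.9)
= 4.246 MPa

4.246


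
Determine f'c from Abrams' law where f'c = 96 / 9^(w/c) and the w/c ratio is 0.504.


f'c = 96 / 9^0.504
= 96 / 3.026
= 31.72 MPa

31.72


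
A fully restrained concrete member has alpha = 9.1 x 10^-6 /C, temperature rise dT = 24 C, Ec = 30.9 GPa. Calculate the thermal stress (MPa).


sigma = alpha * dT * Ec
= 9.1e-6 * 24 * 30.9 * 1000
= 6.749 MPa

6.749


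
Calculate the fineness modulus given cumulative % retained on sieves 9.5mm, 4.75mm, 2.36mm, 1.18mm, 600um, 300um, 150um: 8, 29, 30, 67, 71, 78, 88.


FM = sum(cumulative % retained) / 100
= 371 / 100
= 3.71

3.71


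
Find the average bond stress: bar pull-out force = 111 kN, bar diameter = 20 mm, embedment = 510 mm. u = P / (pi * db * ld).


u = P / (pi * db * ld)
= 111 * 1000 / (pi * 20 * 510)
= 3.464 MPa

3.464


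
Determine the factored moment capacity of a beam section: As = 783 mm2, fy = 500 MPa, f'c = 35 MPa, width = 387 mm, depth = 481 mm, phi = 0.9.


a = As * fy / (0.85 * f'c * b)
= 783 * 500 / (0.85 * 35 * 387)
= 34.0043 mm
Mn = As * fy * (d - a/2) / 10^6
= 181.6552 kN-m
phi*Mn = 0.9 * 181.6552 = 163.49 kN-m

163.49


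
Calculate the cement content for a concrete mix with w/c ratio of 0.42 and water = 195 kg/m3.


Cement = water / (w/c)
= 195 / 0.42
= 464.3 kg/m3

464.3


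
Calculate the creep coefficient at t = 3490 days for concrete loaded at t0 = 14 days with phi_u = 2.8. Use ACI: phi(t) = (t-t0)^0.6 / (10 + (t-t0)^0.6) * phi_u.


dt = 3490 - 14 = 3476
phi = 3476^0.6 / (10 + 3476^0.6) * 2.8
= 2.605

2.605


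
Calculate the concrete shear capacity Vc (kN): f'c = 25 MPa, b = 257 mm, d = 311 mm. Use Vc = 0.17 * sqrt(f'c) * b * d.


Vc = 0.17 * sqrt(25) * 257 * 311 / 1000
= 67.94 kN

67.94


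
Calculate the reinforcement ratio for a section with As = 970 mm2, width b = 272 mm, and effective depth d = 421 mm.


rho = As / (b * d)
= 970 / (272 * 421)
= 0.0085

0.0085


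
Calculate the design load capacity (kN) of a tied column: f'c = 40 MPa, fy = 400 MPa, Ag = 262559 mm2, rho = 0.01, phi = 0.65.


Ast = rho * Ag = 0.01 * 262559 = 2625.59 mm2
phi*Pn = 0.65 * 0.80 * (0.85 * 40 * (262559 - 2625.59) + 400 * 2625.59) / 1000
= 5141.75 kN

5141.75


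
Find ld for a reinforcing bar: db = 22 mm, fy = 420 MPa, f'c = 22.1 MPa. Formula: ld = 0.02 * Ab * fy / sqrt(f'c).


Ab = pi * 22^2 / 4 = 380.133 mm2
ld = 0.02 * 380.133 * 420 / sqrt(22.1)
= 679.2 mm

679.2


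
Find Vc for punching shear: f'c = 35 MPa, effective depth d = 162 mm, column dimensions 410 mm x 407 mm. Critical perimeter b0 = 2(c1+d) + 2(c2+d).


b0 = 2*(410 + 162) + 2*(407 + 162) = 2282 mm
Vc = 0.33 * sqrt(35) * 2282 * 162 / 1000
= 721.74 kN

721.74


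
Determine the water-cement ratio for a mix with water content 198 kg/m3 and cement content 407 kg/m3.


w/c = water / cement
w/c = 198 / 407 = 0.486

0.486


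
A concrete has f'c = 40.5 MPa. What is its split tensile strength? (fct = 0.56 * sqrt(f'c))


fct = 0.56 * sqrt(40.5)
= 0.56 * 6.364
= 3.564 MPa

3.564


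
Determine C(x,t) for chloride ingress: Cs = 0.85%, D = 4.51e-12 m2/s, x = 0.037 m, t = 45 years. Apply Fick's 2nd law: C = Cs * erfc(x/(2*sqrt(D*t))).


t_seconds = 45 * 365.25 * 24 * 3600 = 1420092000.0 s
arg = 0.037 / (2 * sqrt(4.51e-12 * 1420092000.0))
= 0.2312
erfc(0.2312) = 0.7437
C = 0.85 * 0.7437 = 0.6322%

0.6322


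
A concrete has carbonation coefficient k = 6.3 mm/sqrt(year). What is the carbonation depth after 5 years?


depth = k * sqrt(t)
= 6.3 * sqrt(5)
= 14.09 mm

14.09


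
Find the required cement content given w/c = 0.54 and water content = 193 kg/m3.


Cement = water / (w/c)
= 193 / 0.54
= 357.4 kg/m3

357.4


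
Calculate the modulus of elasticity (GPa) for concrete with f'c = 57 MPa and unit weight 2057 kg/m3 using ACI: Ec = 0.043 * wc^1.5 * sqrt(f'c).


Ec = 0.043 * 2057^1.5 * sqrt(57) / 1000
= 30.29 GPa

30.29


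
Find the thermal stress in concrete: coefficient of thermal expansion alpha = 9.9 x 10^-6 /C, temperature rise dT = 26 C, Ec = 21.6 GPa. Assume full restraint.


sigma = alpha * dT * Ec
= 9.9e-6 * 26 * 21.6 * 1000
= 5.56 MPa

5.56


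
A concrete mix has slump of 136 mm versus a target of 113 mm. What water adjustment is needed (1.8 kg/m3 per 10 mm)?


Difference = 113 - 136 = -23 mm
Water adjustment = -23 * 1.8 / 10 = -4.1 kg/m3

-4.1


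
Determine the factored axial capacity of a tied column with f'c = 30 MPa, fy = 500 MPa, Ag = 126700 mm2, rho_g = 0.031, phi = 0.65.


Ast = rho * Ag = 0.031 * 126700 = 3927.7 mm2
phi*Pn = 0.65 * 0.80 * (0.85 * 30 * (126700 - 3927.7) + 500 * 3927.7) / 1000
= 2649.16 kN

2649.16


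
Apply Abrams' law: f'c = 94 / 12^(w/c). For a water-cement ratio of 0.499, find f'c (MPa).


f'c = 94 / 12^0.499
= 94 / 3.456
= 27.2 MPa

27.2


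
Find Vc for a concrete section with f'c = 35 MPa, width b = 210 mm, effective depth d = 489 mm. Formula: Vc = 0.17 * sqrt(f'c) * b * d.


Vc = 0.17 * sqrt(35) * 210 * 489 / 1000
= 103.28 kN

103.28


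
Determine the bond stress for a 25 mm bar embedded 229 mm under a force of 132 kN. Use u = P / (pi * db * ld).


u = P / (pi * db * ld)
= 132 * 1000 / (pi * 25 * 229)
= 7.339 MPa

7.339


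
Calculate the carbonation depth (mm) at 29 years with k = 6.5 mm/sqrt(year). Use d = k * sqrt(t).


depth = k * sqrt(t)
= 6.5 * sqrt(29)
= 35.0 mm

35.0


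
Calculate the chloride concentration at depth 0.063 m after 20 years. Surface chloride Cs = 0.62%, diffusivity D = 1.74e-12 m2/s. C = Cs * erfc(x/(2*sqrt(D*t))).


t_seconds = 20 * 365.25 * 24 * 3600 = 631152000.0 s
arg = 0.063 / (2 * sqrt(1.74e-12 * 631152000.0))
= 0.9505
erfc(0.9505) = 0.1789
C = 0.62 * 0.1789 = 0.1109%

0.1109


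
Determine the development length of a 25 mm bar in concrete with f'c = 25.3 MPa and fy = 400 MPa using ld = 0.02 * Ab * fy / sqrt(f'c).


Ab = pi * 25^2 / 4 = 490.874 mm2
ld = 0.02 * 490.874 * 400 / sqrt(25.3)
= 780.7 mm

780.7


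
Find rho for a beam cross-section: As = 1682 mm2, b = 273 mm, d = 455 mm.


rho = As / (b * d)
= 1682 / (273 * 455)
= 0.0135

0.0135


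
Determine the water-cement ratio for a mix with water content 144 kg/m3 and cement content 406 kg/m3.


w/c = water / cement
w/c = 144 / 406 = 0.355

0.355


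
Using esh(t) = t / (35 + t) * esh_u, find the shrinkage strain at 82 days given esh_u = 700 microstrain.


esh(82) = 82 / (35 + 82) * 700
= 82 / 117 * 700
= 490.6 microstrain

490.6


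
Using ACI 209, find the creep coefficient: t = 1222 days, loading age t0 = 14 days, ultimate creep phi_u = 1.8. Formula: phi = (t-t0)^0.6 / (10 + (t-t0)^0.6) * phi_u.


dt = 1222 - 14 = 1208
phi = 1208^0.6 / (10 + 1208^0.6) * 1.8
= 1.577

1.577


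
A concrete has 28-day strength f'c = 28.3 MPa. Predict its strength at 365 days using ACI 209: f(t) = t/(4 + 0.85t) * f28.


f(365) = 365 / (4 + 0.85 * 365) * 28.3
= 365 / 314.25 * 28.3
= 32.87 MPa

32.87


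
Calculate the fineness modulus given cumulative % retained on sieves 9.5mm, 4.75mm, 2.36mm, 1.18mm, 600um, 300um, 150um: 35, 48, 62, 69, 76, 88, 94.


FM = sum(cumulative % retained) / 100
= 472 / 100
= 4.72

4.72


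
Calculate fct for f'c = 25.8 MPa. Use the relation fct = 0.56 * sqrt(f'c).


fct = 0.56 * sqrt(25.8)
= 0.56 * 5.079
= 2.844 MPa

2.844


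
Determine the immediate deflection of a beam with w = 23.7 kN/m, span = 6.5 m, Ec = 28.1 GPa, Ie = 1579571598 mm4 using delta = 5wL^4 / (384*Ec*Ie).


Convert: L = 6.5 m = 6500 mm, Ec = 28.1 GPa = 28100 MPa
delta = 5 * 23.7 * 6500^4 / (384 * 28100 * 1579571598)
= 12.41 mm

12.41


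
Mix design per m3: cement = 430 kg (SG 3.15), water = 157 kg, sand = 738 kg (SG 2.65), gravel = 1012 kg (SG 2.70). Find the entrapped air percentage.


Vol cement = 430 / (3.15 * 1000) = 0.136508 m3
Vol water = 157 / 1000 = 0.157 m3
Vol sand = 738 / (2.65 * 1000) = 0.278491 m3
Vol gravel = 1012 / (2.70 * 1000) = 0.374815 m3
Total solid + water volume = 0.946813 m3
Air = (1 - 0.946813) * 100 = 5.32%

5.32


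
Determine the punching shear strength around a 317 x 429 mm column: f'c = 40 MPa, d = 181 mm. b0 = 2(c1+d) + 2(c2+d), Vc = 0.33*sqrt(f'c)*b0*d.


b0 = 2*(317 + 181) + 2*(429 + 181) = 2216 mm
Vc = 0.33 * sqrt(40) * 2216 * 181 / 1000
= 837.13 kN

837.13


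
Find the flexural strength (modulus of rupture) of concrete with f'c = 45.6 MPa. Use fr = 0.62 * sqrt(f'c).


fr = 0.62 * sqrt(45.6)
= 4.187 MPa

4.187


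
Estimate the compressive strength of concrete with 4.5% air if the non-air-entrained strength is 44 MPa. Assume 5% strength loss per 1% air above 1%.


Strength loss = (4.5 - 1) * 5 = 17.5%
f'c = 44 * (1 - 17.5/100)
= 36.3 MPa

36.3


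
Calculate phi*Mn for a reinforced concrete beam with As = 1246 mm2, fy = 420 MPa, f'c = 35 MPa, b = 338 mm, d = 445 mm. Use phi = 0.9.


a = As * fy / (0.85 * f'c * b)
= 1246 * 420 / (0.85 * 35 * 338)
= 52.0432 mm
Mn = As * fy * (d - a/2) / 10^6
= 219.2598 kN-m
phi*Mn = 0.9 * 219.2598 = 197.33 kN-m

197.33


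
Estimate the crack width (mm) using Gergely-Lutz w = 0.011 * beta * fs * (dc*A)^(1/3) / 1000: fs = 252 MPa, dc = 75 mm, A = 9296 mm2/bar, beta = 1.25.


w = 0.011 * beta * fs * (dc * A)^(1/3) / 1000
= 0.011 * 1.25 * 252 * (75 * 9296)^(1/3) / 1000
= 0.307 mm

0.307


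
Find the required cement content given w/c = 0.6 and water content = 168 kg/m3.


Cement = water / (w/c)
= 168 / 0.6
= 280.0 kg/m3

280.0


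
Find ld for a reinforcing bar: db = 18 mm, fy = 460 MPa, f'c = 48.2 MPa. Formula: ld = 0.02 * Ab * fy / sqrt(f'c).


Ab = pi * 18^2 / 4 = 254.469 mm2
ld = 0.02 * 254.469 * 460 / sqrt(48.2)
= 337.2 mm

337.2


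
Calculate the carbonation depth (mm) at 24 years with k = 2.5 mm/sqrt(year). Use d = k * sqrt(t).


depth = k * sqrt(t)
= 2.5 * sqrt(24)
= 12.25 mm

12.25


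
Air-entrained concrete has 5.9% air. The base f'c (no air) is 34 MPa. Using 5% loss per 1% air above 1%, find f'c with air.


Strength loss = (5.9 - 1) * 5 = 24.5%
f'c = 34 * (1 - 24.5/100)
= 25.67 MPa

25.67


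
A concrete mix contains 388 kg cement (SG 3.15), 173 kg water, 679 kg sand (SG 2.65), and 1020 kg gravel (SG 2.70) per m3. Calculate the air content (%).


Vol cement = 388 / (3.15 * 1000) = 0.123175 m3
Vol water = 173 / 1000 = 0.173 m3
Vol sand = 679 / (2.65 * 1000) = 0.256226 m3
Vol gravel = 1020 / (2.70 * 1000) = 0.377778 m3
Total solid + water volume = 0.930179 m3
Air = (1 - 0.930179) * 100 = 6.98%

6.98


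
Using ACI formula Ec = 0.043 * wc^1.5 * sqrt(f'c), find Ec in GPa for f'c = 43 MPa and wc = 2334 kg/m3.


Ec = 0.043 * 2334^1.5 * sqrt(43) / 1000
= 31.79 GPa

31.79


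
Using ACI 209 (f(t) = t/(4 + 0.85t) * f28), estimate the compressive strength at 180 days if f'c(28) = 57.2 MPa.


f(180) = 180 / (4 + 0.85 * 180) * 57.2
= 180 / 157.0 * 57.2
= 65.58 MPa

65.58


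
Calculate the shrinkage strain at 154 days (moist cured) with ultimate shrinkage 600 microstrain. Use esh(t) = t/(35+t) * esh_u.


esh(154) = 154 / (35 + 154) * 600
= 154 / 189 * 600
= 488.9 microstrain

488.9


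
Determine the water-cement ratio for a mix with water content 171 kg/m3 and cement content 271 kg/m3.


w/c = water / cement
w/c = 171 / 271 = 0.631

0.631


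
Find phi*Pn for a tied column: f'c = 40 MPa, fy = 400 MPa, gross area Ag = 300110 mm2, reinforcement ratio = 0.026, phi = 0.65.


Ast = rho * Ag = 0.026 * 300110 = 7802.86 mm2
phi*Pn = 0.65 * 0.80 * (0.85 * 40 * (300110 - 7802.86) + 400 * 7802.86) / 1000
= 6790.99 kN

6790.99


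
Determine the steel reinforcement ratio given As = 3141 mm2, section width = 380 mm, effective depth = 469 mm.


rho = As / (b * d)
= 3141 / (380 * 469)
= 0.0176

0.0176


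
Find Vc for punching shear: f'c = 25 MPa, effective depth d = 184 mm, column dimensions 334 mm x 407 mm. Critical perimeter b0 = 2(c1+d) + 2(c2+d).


b0 = 2*(334 + 184) + 2*(407 + 184) = 2218 mm
Vc = 0.33 * sqrt(25) * 2218 * 184 / 1000
= 673.38 kN

673.38


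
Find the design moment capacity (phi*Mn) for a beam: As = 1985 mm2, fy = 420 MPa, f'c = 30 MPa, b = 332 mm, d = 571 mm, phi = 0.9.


a = As * fy / (0.85 * f'c * b)
= 1985 * 420 / (0.85 * 30 * 332)
= 98.4763 mm
Mn = As * fy * (d - a/2) / 10^6
= 434.9929 kN-m
phi*Mn = 0.9 * 434.9929 = 391.49 kN-m

391.49


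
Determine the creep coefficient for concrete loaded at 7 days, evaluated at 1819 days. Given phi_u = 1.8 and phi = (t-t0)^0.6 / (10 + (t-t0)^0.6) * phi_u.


dt = 1819 - 7 = 1812
phi = 1812^0.6 / (10 + 1812^0.6) * 1.8
= 1.62

1.62


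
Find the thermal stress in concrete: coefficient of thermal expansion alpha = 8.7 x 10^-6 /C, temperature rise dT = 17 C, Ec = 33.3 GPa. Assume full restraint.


sigma = alpha * dT * Ec
= 8.7e-6 * 17 * 33.3 * 1000
= 4.925 MPa

4.925


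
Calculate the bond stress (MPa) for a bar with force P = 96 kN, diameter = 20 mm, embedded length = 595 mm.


u = P / (pi * db * ld)
= 96 * 1000 / (pi * 20 * 595)
= 2.568 MPa

2.568


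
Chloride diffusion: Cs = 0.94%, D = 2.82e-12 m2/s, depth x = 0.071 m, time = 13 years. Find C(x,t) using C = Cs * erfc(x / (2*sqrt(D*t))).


t_seconds = 13 * 365.25 * 24 * 3600 = 410248800.0 s
arg = 0.071 / (2 * sqrt(2.82e-12 * 410248800.0))
= 1.0437
erfc(1.0437) = 0.1399
C = 0.94 * 0.1399 = 0.1315%

0.1315


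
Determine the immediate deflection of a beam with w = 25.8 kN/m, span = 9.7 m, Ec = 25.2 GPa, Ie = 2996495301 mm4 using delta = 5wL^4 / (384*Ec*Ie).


Convert: L = 9.7 m = 9700 mm, Ec = 25.2 GPa = 25200 MPa
delta = 5 * 25.8 * 9700^4 / (384 * 25200 * 2996495301)
= 39.39 mm

39.39


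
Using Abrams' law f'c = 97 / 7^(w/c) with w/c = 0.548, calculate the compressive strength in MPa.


f'c = 97 / 7^0.548
= 97 / 2.905
= 33.39 MPa

33.39


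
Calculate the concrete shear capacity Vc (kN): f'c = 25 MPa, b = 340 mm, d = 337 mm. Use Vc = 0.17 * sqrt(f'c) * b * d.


Vc = 0.17 * sqrt(25) * 340 * 337 / 1000
= 97.39 kN

97.39


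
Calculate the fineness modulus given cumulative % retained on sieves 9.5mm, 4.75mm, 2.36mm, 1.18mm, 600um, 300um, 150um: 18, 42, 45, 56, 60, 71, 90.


FM = sum(cumulative % retained) / 100
= 382 / 100
= 3.82

3.82


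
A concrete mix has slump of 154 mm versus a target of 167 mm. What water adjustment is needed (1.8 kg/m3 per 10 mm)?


Difference = 167 - 154 = 13 mm
Water adjustment = 13 * 1.8 / 10 = 2.3 kg/m3

2.3


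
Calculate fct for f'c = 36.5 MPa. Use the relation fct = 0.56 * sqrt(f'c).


fct = 0.56 * sqrt(36.5)
= 0.56 * 6.042
= 3.383 MPa

3.383


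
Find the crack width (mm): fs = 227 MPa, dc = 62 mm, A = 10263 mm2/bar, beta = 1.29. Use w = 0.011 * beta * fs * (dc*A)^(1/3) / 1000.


w = 0.011 * beta * fs * (dc * A)^(1/3) / 1000
= 0.011 * 1.29 * 227 * (62 * 10263)^(1/3) / 1000
= 0.277 mm

0.277


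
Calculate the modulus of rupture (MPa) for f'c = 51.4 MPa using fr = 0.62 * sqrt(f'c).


fr = 0.62 * sqrt(51.4)
= 4.445 MPa

4.445


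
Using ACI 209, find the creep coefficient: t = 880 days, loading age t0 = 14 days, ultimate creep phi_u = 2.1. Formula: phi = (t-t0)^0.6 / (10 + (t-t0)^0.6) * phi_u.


dt = 880 - 14 = 866
phi = 866^0.6 / (10 + 866^0.6) * 2.1
= 1.791

1.791


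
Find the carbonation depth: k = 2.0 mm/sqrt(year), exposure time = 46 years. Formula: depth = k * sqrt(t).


depth = k * sqrt(t)
= 2.0 * sqrt(46)
= 13.56 mm

13.56


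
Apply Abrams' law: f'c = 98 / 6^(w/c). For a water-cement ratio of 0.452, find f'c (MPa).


f'c = 98 / 6^0.452
= 98 / 2.248
= 43.6 MPa

43.6


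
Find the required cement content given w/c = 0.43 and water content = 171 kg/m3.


Cement = water / (w/c)
= 171 / 0.43
= 397.7 kg/m3

397.7


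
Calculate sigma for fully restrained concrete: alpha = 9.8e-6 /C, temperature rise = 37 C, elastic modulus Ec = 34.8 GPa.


sigma = alpha * dT * Ec
= 9.8e-6 * 37 * 34.8 * 1000
= 12.618 MPa

12.618


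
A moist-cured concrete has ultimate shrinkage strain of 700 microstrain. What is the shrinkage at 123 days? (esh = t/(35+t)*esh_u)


esh(123) = 123 / (35 + 123) * 700
= 123 / 158 * 700
= 544.9 microstrain

544.9


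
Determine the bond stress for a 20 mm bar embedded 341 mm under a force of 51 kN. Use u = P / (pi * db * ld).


u = P / (pi * db * ld)
= 51 * 1000 / (pi * 20 * 341)
= 2.38 MPa

2.38


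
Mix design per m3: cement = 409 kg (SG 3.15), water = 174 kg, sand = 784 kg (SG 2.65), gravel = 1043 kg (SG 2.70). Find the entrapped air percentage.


Vol cement = 409 / (3.15 * 1000) = 0.129841 m3
Vol water = 174 / 1000 = 0.174 m3
Vol sand = 784 / (2.65 * 1000) = 0.295849 m3
Vol gravel = 1043 / (2.70 * 1000) = 0.386296 m3
Total solid + water volume = 0.985987 m3
Air = (1 - 0.985987) * 100 = 1.4%

1.4


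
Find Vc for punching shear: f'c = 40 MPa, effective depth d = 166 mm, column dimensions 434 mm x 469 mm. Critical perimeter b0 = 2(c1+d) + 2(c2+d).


b0 = 2*(434 + 166) + 2*(469 + 166) = 2470 mm
Vc = 0.33 * sqrt(40) * 2470 * 166 / 1000
= 855.75 kN

855.75


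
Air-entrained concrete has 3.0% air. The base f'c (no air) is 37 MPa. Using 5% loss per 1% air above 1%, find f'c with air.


Strength loss = (3.0 - 1) * 5 = 10.0%
f'c = 37 * (1 - 10.0/100)
= 33.3 MPa

33.3


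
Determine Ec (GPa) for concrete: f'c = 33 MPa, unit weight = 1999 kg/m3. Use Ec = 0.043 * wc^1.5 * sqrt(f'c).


Ec = 0.043 * 1999^1.5 * sqrt(33) / 1000
= 22.08 GPa

22.08


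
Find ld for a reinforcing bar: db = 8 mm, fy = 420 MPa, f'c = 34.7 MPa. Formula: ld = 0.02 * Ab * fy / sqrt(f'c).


Ab = pi * 8^2 / 4 = 50.265 mm2
ld = 0.02 * 50.265 * 420 / sqrt(34.7)
= 71.7 mm

71.7


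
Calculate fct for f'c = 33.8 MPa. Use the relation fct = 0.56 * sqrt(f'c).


fct = 0.56 * sqrt(33.8)
= 0.56 * 5.814
= 3.256 MPa

3.256


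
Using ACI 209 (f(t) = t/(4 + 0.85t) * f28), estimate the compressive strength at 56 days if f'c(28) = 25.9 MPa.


f(56) = 56 / (4 + 0.85 * 56) * 25.9
= 56 / 51.6 * 25.9
= 28.11 MPa

28.11


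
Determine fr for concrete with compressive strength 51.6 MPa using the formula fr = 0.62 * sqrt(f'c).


fr = 0.62 * sqrt(51.6)
= 4.454 MPa

4.454


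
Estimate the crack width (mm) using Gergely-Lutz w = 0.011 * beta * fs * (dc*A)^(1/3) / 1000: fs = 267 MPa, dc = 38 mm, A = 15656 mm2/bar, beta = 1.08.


w = 0.011 * beta * fs * (dc * A)^(1/3) / 1000
= 0.011 * 1.08 * 267 * (38 * 15656)^(1/3) / 1000
= 0.267 mm

0.267


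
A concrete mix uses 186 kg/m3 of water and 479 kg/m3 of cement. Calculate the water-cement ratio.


w/c = water / cement
w/c = 186 / 479 = 0.388

0.388


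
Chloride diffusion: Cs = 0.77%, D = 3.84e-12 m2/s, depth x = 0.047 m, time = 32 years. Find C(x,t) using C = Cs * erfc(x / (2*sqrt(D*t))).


t_seconds = 32 * 365.25 * 24 * 3600 = 1009843200.0 s
arg = 0.047 / (2 * sqrt(3.84e-12 * 1009843200.0))
= 0.3774
erfc(0.3774) = 0.5936
C = 0.77 * 0.5936 = 0.457%

0.457


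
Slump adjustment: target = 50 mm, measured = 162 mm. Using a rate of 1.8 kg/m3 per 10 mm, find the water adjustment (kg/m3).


Difference = 50 - 162 = -112 mm
Water adjustment = -112 * 1.8 / 10 = -20.2 kg/m3

-20.2


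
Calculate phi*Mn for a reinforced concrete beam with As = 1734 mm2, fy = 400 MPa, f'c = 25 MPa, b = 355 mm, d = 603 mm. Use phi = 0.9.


a = As * fy / (0.85 * f'c * b)
= 1734 * 400 / (0.85 * 25 * 355)
= 91.9437 mm
Mn = As * fy * (d - a/2) / 10^6
= 386.3547 kN-m
phi*Mn = 0.9 * 386.3547 = 347.72 kN-m

347.72


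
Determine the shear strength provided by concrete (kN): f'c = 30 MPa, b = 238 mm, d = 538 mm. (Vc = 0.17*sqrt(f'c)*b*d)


Vc = 0.17 * sqrt(30) * 238 * 538 / 1000
= 119.23 kN

119.23


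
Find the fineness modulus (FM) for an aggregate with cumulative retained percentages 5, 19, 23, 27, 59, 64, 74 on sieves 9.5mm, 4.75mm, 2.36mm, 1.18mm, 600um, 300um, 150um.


FM = sum(cumulative % retained) / 100
= 271 / 100
= 2.71

2.71


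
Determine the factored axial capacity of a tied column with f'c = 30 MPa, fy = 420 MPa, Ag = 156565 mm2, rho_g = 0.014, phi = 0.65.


Ast = rho * Ag = 0.014 * 156565 = 2191.91 mm2
phi*Pn = 0.65 * 0.80 * (0.85 * 30 * (156565 - 2191.91) + 420 * 2191.91) / 1000
= 2525.7 kN

2525.7


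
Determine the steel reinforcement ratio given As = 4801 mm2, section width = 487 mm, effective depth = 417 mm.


rho = As / (b * d)
= 4801 / (487 * 417)
= 0.0236

0.0236


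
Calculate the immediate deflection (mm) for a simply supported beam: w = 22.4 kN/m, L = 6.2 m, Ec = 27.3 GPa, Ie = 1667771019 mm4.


Convert: L = 6.2 m = 6200 mm, Ec = 27.3 GPa = 27300 MPa
delta = 5 * 22.4 * 6200^4 / (384 * 27300 * 1667771019)
= 9.47 mm

9.47


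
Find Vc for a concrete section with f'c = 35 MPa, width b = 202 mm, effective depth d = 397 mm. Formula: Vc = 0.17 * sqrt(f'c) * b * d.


Vc = 0.17 * sqrt(35) * 202 * 397 / 1000
= 80.65 kN

80.65


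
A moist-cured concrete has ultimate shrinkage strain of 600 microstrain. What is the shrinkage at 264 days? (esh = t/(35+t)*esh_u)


esh(264) = 264 / (35 + 264) * 600
= 264 / 299 * 600
= 529.8 microstrain

529.8


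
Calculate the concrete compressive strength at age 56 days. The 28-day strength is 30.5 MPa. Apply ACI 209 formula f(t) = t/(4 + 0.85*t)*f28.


f(56) = 56 / (4 + 0.85 * 56) * 30.5
= 56 / 51.6 * 30.5
= 33.1 MPa

33.1


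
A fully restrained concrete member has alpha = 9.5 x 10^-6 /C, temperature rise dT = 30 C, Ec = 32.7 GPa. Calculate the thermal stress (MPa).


sigma = alpha * dT * Ec
= 9.5e-6 * 30 * 32.7 * 1000
= 9.319 MPa

9.319


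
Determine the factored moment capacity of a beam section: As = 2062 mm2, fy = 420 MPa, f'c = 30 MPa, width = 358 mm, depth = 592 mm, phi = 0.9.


a = As * fy / (0.85 * f'c * b)
= 2062 * 420 / (0.85 * 30 * 358)
= 94.8669 mm
Mn = As * fy * (d - a/2) / 10^6
= 471.6164 kN-m
phi*Mn = 0.9 * 471.6164 = 424.45 kN-m

424.45


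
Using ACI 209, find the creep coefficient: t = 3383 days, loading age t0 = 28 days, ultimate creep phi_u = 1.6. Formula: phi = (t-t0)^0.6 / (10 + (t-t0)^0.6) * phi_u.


dt = 3383 - 28 = 3355
phi = 3355^0.6 / (10 + 3355^0.6) * 1.6
= 1.486

1.486


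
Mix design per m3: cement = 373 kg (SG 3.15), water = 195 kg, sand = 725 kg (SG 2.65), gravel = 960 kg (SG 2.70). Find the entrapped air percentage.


Vol cement = 373 / (3.15 * 1000) = 0.118413 m3
Vol water = 195 / 1000 = 0.195 m3
Vol sand = 725 / (2.65 * 1000) = 0.273585 m3
Vol gravel = 960 / (2.70 * 1000) = 0.355556 m3
Total solid + water volume = 0.942553 m3
Air = (1 - 0.942553) * 100 = 5.74%

5.74


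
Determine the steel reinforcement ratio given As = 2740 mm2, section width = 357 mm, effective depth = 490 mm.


rho = As / (b * d)
= 2740 / (357 * 490)
= 0.0157

0.0157


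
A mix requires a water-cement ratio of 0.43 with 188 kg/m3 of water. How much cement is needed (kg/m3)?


Cement = water / (w/c)
= 188 / 0.43
= 437.2 kg/m3

437.2


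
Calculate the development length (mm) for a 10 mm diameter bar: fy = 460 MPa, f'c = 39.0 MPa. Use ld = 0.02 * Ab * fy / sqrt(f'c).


Ab = pi * 10^2 / 4 = 78.54 mm2
ld = 0.02 * 78.54 * 460 / sqrt(39.0)
= 115.7 mm

115.7


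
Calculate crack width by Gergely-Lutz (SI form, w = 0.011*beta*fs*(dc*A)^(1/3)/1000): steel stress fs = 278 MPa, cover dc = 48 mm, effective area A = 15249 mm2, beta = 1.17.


w = 0.011 * beta * fs * (dc * A)^(1/3) / 1000
= 0.011 * 1.17 * 278 * (48 * 15249)^(1/3) / 1000
= 0.322 mm

0.322


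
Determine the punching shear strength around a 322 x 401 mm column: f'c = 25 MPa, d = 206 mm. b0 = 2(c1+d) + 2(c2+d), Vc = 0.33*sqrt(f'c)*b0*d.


b0 = 2*(322 + 206) + 2*(401 + 206) = 2270 mm
Vc = 0.33 * sqrt(25) * 2270 * 206 / 1000
= 771.57 kN

771.57


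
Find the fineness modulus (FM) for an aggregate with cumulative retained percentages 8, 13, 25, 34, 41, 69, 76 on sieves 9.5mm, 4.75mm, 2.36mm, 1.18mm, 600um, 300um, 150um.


FM = sum(cumulative % retained) / 100
= 266 / 100
= 2.66

2.66


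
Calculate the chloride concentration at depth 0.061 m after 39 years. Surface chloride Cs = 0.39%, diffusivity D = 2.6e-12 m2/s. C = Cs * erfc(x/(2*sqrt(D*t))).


t_seconds = 39 * 365.25 * 24 * 3600 = 1230746400.0 s
arg = 0.061 / (2 * sqrt(2.6e-12 * 1230746400.0))
= 0.5392
erfc(0.5392) = 0.4458
C = 0.39 * 0.4458 = 0.1738%

0.1738


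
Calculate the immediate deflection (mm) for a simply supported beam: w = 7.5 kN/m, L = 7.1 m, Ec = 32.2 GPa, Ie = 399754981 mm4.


Convert: L = 7.1 m = 7100 mm, Ec = 32.2 GPa = 32200 MPa
delta = 5 * 7.5 * 7100^4 / (384 * 32200 * 399754981)
= 19.28 mm

19.28


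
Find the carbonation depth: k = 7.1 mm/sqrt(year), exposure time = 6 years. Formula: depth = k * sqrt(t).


depth = k * sqrt(t)
= 7.1 * sqrt(6)
= 17.39 mm

17.39


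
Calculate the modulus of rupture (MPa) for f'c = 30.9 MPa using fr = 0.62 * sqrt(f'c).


fr = 0.62 * sqrt(30.9)
= 3.446 MPa

3.446


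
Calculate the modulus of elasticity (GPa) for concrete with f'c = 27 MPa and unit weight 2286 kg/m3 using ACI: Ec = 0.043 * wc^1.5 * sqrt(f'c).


Ec = 0.043 * 2286^1.5 * sqrt(27) / 1000
= 24.42 GPa

24.42


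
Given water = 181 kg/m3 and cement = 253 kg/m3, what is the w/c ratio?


w/c = water / cement
w/c = 181 / 253 = 0.715

0.715


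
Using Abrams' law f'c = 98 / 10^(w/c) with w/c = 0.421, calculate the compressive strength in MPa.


f'c = 98 / 10^0.421
= 98 / 2.636
= 37.17 MPa

37.17


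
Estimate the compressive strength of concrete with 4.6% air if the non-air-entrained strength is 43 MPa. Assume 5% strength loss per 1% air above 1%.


Strength loss = (4.6 - 1) * 5 = 18.0%
f'c = 43 * (1 - 18.0/100)
= 35.26 MPa

35.26


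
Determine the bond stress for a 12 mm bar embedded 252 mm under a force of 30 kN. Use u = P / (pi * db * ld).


u = P / (pi * db * ld)
= 30 * 1000 / (pi * 12 * 252)
= 3.158 MPa

3.158


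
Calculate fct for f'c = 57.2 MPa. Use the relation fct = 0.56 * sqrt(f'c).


fct = 0.56 * sqrt(57.2)
= 0.56 * 7.563
= 4.235 MPa

4.235


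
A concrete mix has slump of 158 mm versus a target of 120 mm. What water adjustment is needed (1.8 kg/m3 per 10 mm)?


Difference = 120 - 158 = -38 mm
Water adjustment = -38 * 1.8 / 10 = -6.8 kg/m3

-6.8


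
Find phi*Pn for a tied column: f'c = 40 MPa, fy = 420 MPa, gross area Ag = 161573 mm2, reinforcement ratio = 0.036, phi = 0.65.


Ast = rho * Ag = 0.036 * 161573 = 5816.628 mm2
phi*Pn = 0.65 * 0.80 * (0.85 * 40 * (161573 - 5816.628) + 420 * 5816.628) / 1000
= 4024.12 kN

4024.12


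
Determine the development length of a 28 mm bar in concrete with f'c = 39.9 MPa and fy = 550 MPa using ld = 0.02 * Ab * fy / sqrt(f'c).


Ab = pi * 28^2 / 4 = 615.752 mm2
ld = 0.02 * 615.752 * 550 / sqrt(39.9)
= 1072.3 mm

1072.3


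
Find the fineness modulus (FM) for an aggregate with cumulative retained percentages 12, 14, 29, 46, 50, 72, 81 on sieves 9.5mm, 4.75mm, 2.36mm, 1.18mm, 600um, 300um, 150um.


FM = sum(cumulative % retained) / 100
= 304 / 100
= 3.04

3.04


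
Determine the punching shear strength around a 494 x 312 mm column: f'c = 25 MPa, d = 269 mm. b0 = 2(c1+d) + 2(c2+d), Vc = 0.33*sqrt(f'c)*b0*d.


b0 = 2*(494 + 269) + 2*(312 + 269) = 2688 mm
Vc = 0.33 * sqrt(25) * 2688 * 269 / 1000
= 1193.07 kN

1193.07


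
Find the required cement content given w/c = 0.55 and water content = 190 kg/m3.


Cement = water / (w/c)
= 190 / 0.55
= 345.5 kg/m3

345.5


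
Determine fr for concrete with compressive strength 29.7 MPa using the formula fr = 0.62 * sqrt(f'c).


fr = 0.62 * sqrt(29.7)
= 3.379 MPa

3.379


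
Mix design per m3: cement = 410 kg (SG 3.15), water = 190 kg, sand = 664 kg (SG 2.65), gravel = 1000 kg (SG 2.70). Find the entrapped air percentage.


Vol cement = 410 / (3.15 * 1000) = 0.130159 m3
Vol water = 190 / 1000 = 0.19 m3
Vol sand = 664 / (2.65 * 1000) = 0.250566 m3
Vol gravel = 1000 / (2.70 * 1000) = 0.37037 m3
Total solid + water volume = 0.941095 m3
Air = (1 - 0.941095) * 100 = 5.89%

5.89


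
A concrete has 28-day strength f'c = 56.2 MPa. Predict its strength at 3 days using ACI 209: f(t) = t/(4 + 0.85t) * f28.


f(3) = 3 / (4 + 0.85 * 3) * 56.2
= 3 / 6.55 * 56.2
= 25.74 MPa

25.74


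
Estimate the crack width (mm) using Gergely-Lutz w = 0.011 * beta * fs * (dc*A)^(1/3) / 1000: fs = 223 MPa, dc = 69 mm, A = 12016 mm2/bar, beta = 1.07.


w = 0.011 * beta * fs * (dc * A)^(1/3) / 1000
= 0.011 * 1.07 * 223 * (69 * 12016)^(1/3) / 1000
= 0.247 mm

0.247


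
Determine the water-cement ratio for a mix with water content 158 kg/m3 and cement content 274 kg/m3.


w/c = water / cement
w/c = 158 / 274 = 0.577

0.577


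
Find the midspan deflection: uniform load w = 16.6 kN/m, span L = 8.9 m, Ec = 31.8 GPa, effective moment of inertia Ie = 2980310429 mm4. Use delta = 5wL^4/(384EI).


Convert: L = 8.9 m = 8900 mm, Ec = 31.8 GPa = 31800 MPa
delta = 5 * 16.6 * 8900^4 / (384 * 31800 * 2980310429)
= 14.31 mm

14.31


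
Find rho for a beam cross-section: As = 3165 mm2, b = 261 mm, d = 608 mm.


rho = As / (b * d)
= 3165 / (261 * 608)
= 0.0199

0.0199


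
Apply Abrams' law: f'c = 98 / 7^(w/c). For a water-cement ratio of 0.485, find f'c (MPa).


f'c = 98 / 7^0.485
= 98 / 2.57
= 38.14 MPa

38.14


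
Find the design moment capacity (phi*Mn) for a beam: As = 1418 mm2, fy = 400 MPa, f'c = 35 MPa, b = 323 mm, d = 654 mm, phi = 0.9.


a = As * fy / (0.85 * f'c * b)
= 1418 * 400 / (0.85 * 35 * 323)
= 59.0265 mm
Mn = As * fy * (d - a/2) / 10^6
= 354.2089 kN-m
phi*Mn = 0.9 * 354.2089 = 318.79 kN-m

318.79


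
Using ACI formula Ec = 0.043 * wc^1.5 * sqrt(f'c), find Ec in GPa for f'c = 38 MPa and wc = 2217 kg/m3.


Ec = 0.043 * 2217^1.5 * sqrt(38) / 1000
= 27.67 GPa

27.67


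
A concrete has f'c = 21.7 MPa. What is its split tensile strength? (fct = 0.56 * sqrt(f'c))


fct = 0.56 * sqrt(21.7)
= 0.56 * 4.658
= 2.609 MPa

2.609


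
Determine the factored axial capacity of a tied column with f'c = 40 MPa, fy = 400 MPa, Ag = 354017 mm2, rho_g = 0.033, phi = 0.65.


Ast = rho * Ag = 0.033 * 354017 = 11682.561 mm2
phi*Pn = 0.65 * 0.80 * (0.85 * 40 * (354017 - 11682.561) + 400 * 11682.561) / 1000
= 8482.45 kN

8482.45


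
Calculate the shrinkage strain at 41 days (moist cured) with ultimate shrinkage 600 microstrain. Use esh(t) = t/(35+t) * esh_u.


esh(41) = 41 / (35 + 41) * 600
= 41 / 76 * 600
= 323.7 microstrain

323.7


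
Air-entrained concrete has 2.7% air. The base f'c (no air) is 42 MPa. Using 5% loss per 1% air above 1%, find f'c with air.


Strength loss = (2.7 - 1) * 5 = 8.5%
f'c = 42 * (1 - 8.5/100)
= 38.43 MPa

38.43


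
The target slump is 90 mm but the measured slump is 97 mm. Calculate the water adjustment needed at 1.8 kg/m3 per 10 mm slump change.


Difference = 90 - 97 = -7 mm
Water adjustment = -7 * 1.8 / 10 = -1.3 kg/m3

-1.3


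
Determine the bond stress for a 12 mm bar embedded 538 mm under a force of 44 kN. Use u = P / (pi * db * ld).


u = P / (pi * db * ld)
= 44 * 1000 / (pi * 12 * 538)
= 2.169 MPa

2.169


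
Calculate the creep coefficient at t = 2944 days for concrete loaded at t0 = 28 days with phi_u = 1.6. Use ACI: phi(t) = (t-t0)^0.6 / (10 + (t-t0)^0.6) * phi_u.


dt = 2944 - 28 = 2916
phi = 2916^0.6 / (10 + 2916^0.6) * 1.6
= 1.477

1.477


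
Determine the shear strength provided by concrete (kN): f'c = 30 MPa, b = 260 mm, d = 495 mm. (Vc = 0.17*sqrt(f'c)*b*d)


Vc = 0.17 * sqrt(30) * 260 * 495 / 1000
= 119.84 kN

119.84


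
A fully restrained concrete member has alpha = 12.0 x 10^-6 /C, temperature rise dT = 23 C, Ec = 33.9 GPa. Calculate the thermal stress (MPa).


sigma = alpha * dT * Ec
= 12.0e-6 * 23 * 33.9 * 1000
= 9.356 MPa

9.356


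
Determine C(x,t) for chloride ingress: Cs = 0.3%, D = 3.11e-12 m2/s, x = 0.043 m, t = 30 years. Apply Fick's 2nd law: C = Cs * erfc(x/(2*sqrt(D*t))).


t_seconds = 30 * 365.25 * 24 * 3600 = 946728000.0 s
arg = 0.043 / (2 * sqrt(3.11e-12 * 946728000.0))
= 0.3962
erfc(0.3962) = 0.5752
C = 0.3 * 0.5752 = 0.1726%

0.1726
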